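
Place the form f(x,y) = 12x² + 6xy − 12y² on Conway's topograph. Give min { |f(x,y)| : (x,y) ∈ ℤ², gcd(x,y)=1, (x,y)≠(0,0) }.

river: ρ → (-12,18,6)
river: ρ → (6,18,-12)
river: ρ → (-12,6,12)
river: ρ → (12,18,-6)
river: ρ → (-6,18,12)
river: ρ → (12,6,-12)
closes: descent 0, river 6
min |a| on river = 6

6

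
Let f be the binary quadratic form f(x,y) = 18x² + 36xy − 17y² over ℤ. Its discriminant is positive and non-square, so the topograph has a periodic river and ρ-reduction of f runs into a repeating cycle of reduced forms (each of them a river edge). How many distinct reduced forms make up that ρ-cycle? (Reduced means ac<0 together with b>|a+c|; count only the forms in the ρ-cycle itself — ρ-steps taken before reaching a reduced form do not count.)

D = 2520, ⌊√D⌋ = 50
river: ρ → (-17,32,22)
river: ρ → (22,12,-27)
river: ρ → (-27,42,7)
river: ρ → (7,42,-27)
river: ρ → (-27,12,22)
river: ρ → (22,32,-17)
river: ρ → (-17,36,18)
river: ρ → (18,36,-17)
ρ-cycle length = 8 (tail of 0 descent steps not counted)

8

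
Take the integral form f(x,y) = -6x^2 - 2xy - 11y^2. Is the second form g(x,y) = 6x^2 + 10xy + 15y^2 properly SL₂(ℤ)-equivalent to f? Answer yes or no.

D₁ = -260, D₂ = -260
f is negative-definite; reduce −f:
−f: reduced (well bottom): (6,2,11) with a≤c, −a<b≤a
flip sign back: reduced form of f is (-6,-2,-11)
g: translate: b→-2 (≡10 mod 12), so (6,10,15)→(6,-2,11)
g: reduced (well bottom): (6,-2,11) with a≤c, −a<b≤a
reduced forms (-6, -2, -11) vs (6, -2, 11) ⇒ inequivalent

no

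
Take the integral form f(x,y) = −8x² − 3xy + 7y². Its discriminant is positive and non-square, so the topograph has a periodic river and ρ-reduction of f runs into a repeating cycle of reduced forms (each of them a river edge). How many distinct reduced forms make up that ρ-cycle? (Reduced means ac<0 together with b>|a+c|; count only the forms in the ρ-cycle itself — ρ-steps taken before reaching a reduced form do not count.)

D = 233, ⌊√D⌋ = 15
descent: ρ → (7,3,-8)  [lands on river]
river: ρ → (-8,13,2)
river: ρ → (2,15,-1)
river: ρ → (-1,15,2)
river: ρ → (2,13,-8)
river: ρ → (-8,3,7)
river: ρ → (7,11,-4)
river: ρ → (-4,13,4)
river: ρ → (4,11,-7)
river: ρ → (-7,3,8)
river: ρ → (8,13,-2)
river: ρ → (-2,15,1)
river: ρ → (1,15,-2)
river: ρ → (-2,13,8)
river: ρ → (8,3,-7)
river: ρ → (-7,11,4)
river: ρ → (4,13,-4)
river: ρ → (-4,11,7)
ρ-cycle length = 18 (tail of 1 descent step not counted)

18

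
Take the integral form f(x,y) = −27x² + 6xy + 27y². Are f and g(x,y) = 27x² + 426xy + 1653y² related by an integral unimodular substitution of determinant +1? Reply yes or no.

D₁ = 2952, D₂ = 2952
river cycle of f (length 6): (27, 48, -6), (-6, 48, 27), (27, 6, -27), (-27, 48, 6), (6, 48, -27), (-27, 6, 27)
river cycle of g (length 6): (27, 48, -6), (-6, 48, 27), (27, 6, -27), (-27, 48, 6), (6, 48, -27), (-27, 6, 27)
cycles coincide ⇒ equivalent

yes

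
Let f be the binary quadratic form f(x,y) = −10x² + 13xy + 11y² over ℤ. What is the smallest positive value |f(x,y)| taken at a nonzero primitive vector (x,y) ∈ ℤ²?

river: ρ → (11,9,-12)
river: ρ → (-12,15,8)
river: ρ → (8,17,-10)
river: ρ → (-10,23,2)
river: ρ → (2,21,-21)
river: ρ → (-21,21,2)
river: ρ → (2,23,-10)
river: ρ → (-10,17,8)
river: ρ → (8,15,-12)
river: ρ → (-12,9,11)
river: ρ → (11,13,-10)
river: ρ → (-10,7,14)
river: ρ → (14,21,-3)
river: ρ → (-3,21,14)
river: ρ → (14,7,-10)
river: ρ → (-10,13,11)
closes: descent 0, river 16
min |a| on river = 2

2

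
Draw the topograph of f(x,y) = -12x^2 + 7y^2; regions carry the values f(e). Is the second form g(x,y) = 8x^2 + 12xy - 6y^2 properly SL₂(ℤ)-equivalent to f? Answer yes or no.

D₁ = 336, D₂ = 336
river cycle of f (length 4): (7, 14, -5), (-5, 16, 4), (4, 16, -5), (-5, 14, 7)
river cycle of g (length 6): (-6, 12, 8), (8, 4, -10), (-10, 16, 2), (2, 16, -10), (-10, 4, 8), (8, 12, -6)
cycles differ ⇒ inequivalent

no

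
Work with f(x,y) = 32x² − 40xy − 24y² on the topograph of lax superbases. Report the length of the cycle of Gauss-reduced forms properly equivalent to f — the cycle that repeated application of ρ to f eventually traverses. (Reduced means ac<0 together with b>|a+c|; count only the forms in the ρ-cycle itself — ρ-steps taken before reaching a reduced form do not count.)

D = 4672, ⌊√D⌋ = 68
descent: ρ → (-24,40,32)  [lands on river]
river: ρ → (32,24,-32)
river: ρ → (-32,40,24)
river: ρ → (24,56,-16)
river: ρ → (-16,40,48)
river: ρ → (48,56,-8)
river: ρ → (-8,56,48)
river: ρ → (48,40,-16)
river: ρ → (-16,56,24)
river: ρ → (24,40,-32)
river: ρ → (-32,24,32)
river: ρ → (32,40,-24)
river: ρ → (-24,56,16)
river: ρ → (16,40,-48)
river: ρ → (-48,56,8)
river: ρ → (8,56,-48)
river: ρ → (-48,40,16)
river: ρ → (16,56,-24)
ρ-cycle length = 18 (tail of 1 descent step not counted)

18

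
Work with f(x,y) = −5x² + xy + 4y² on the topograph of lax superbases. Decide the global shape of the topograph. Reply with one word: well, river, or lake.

D = b²−4ac = 1² − 4·(-5)·4 = 81
D = 9² is a perfect square ⇒ form factors over ℤ ⇒ lakes

lake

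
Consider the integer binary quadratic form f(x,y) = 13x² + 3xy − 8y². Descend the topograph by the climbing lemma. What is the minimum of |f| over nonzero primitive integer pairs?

descent: ρ → (-8,13,8)  [lands on river]
river: ρ → (8,19,-2)
river: ρ → (-2,17,17)
river: ρ → (17,17,-2)
river: ρ → (-2,19,8)
river: ρ → (8,13,-8)
river: ρ → (-8,19,2)
river: ρ → (2,17,-17)
river: ρ → (-17,17,2)
river: ρ → (2,19,-8)
closes: descent 1, river 10
min |a| on river = 2

2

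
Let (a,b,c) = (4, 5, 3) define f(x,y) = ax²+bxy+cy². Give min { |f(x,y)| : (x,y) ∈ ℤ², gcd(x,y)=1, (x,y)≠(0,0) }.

translate: b→-3 (≡5 mod 8), so (4,5,3)→(4,-3,2)
flip: (4,-3,2)→(2,3,4)
translate: b→-1 (≡3 mod 4), so (2,3,4)→(2,-1,3)
reduced (well bottom): (2,-1,3) with a≤c, −a<b≤a
well minimum = a = 2

2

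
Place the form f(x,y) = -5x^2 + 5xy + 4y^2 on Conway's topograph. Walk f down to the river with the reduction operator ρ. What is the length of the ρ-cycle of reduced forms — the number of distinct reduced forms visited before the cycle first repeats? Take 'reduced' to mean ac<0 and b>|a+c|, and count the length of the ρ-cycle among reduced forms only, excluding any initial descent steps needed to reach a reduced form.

D = 105, ⌊√D⌋ = 10
river: ρ → (4,3,-6)
river: ρ → (-6,9,1)
river: ρ → (1,9,-6)
river: ρ → (-6,3,4)
river: ρ → (4,5,-5)
river: ρ → (-5,5,4)
ρ-cycle length = 6 (tail of 0 descent steps not counted)

6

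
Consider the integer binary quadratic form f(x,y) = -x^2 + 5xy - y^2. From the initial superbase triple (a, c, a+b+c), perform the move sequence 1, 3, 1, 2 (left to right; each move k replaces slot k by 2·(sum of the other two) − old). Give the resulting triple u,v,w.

start (-1,-1,3) = (f(1,0),f(0,1),f(1,1))
replace slot 1: 2·((-1)+3) − (-1) = 5 → (5,-1,3)
replace slot 3: 2·(5+(-1)) − 3 = 5 → (5,-1,5)
replace slot 1: 2·((-1)+5) − 5 = 3 → (3,-1,5)
replace slot 2: 2·(3+5) − (-1) = 17 → (3,17,5)

3,17,5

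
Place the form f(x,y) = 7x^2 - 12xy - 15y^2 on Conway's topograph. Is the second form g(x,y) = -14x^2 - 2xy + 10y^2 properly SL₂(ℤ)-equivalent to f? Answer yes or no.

D₁ = 564, D₂ = 564
river cycle of f (length 6): (-15, 12, 7), (7, 16, -11), (-11, 6, 12), (12, 18, -5), (-5, 22, 4), (4, 18, -15)
river cycle of g (length 4): (10, 22, -2), (-2, 22, 10), (10, 18, -6), (-6, 18, 10)
cycles differ ⇒ inequivalent

no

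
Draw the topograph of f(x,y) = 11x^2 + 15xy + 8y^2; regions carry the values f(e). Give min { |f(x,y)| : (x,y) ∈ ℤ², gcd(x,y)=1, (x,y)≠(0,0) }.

translate: b→-7 (≡15 mod 22), so (11,15,8)→(11,-7,4)
flip: (11,-7,4)→(4,7,11)
translate: b→-1 (≡7 mod 8), so (4,7,11)→(4,-1,8)
reduced (well bottom): (4,-1,8) with a≤c, −a<b≤a
well minimum = a = 4

4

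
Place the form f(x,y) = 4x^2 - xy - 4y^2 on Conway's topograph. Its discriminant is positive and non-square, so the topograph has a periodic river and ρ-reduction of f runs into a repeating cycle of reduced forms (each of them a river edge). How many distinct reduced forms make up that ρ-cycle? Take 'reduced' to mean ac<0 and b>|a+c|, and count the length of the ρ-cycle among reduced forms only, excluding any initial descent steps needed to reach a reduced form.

D = 65, ⌊√D⌋ = 8
descent: ρ → (-4,1,4)  [lands on river]
river: ρ → (4,7,-1)
river: ρ → (-1,7,4)
river: ρ → (4,1,-4)
river: ρ → (-4,7,1)
river: ρ → (1,7,-4)
ρ-cycle length = 6 (tail of 1 descent step not counted)

6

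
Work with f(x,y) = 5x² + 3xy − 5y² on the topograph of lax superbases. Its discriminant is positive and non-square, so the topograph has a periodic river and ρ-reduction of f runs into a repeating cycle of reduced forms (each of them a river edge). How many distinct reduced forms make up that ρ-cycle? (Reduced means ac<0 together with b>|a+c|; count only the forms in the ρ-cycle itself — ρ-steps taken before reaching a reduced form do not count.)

D = 109, ⌊√D⌋ = 10
river: ρ → (-5,7,3)
river: ρ → (3,5,-7)
river: ρ → (-7,9,1)
river: ρ → (1,9,-7)
river: ρ → (-7,5,3)
river: ρ → (3,7,-5)
river: ρ → (-5,3,5)
river: ρ → (5,7,-3)
river: ρ → (-3,5,7)
river: ρ → (7,9,-1)
river: ρ → (-1,9,7)
river: ρ → (7,5,-3)
river: ρ → (-3,7,5)
river: ρ → (5,3,-5)
ρ-cycle length = 14 (tail of 0 descent steps not counted)

14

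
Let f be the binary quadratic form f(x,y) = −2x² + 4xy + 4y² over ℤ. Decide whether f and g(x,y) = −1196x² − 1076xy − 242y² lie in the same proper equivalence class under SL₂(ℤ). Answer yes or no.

D₁ = 48, D₂ = 48
river cycle of f (length 2): (4, 4, -2), (-2, 4, 4)
river cycle of g (length 2): (-2, 4, 4), (4, 4, -2)
cycles coincide ⇒ equivalent

yes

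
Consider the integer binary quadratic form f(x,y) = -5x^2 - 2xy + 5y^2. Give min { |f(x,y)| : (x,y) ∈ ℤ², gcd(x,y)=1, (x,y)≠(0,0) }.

descent: ρ → (5,2,-5)  [lands on river]
river: ρ → (-5,8,2)
river: ρ → (2,8,-5)
river: ρ → (-5,2,5)
river: ρ → (5,8,-2)
river: ρ → (-2,8,5)
closes: descent 1, river 6
min |a| on river = 2

2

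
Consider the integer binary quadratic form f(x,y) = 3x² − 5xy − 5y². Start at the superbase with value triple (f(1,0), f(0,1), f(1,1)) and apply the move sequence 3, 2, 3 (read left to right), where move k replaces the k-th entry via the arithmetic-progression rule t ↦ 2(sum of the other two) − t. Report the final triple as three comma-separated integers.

start (3,-5,-7) = (f(1,0),f(0,1),f(1,1))
replace slot 3: 2·(3+(-5)) − (-7) = 3 → (3,-5,3)
replace slot 2: 2·(3+3) − (-5) = 17 → (3,17,3)
replace slot 3: 2·(3+17) − 3 = 37 → (3,17,37)

3,17,37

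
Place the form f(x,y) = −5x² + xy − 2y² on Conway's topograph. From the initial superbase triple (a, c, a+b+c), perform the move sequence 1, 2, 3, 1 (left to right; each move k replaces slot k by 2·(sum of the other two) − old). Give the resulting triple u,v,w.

start (-5,-2,-6) = (f(1,0),f(0,1),f(1,1))
replace slot 1: 2·((-2)+(-6)) − (-5) = -11 → (-11,-2,-6)
replace slot 2: 2·((-11)+(-6)) − (-2) = -32 → (-11,-32,-6)
replace slot 3: 2·((-11)+(-32)) − (-6) = -80 → (-11,-32,-80)
replace slot 1: 2·((-32)+(-80)) − (-11) = -213 → (-213,-32,-80)

-213,-32,-80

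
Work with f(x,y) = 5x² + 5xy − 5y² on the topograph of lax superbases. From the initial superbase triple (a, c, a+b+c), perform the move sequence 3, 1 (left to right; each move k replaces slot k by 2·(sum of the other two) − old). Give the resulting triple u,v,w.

start (5,-5,5) = (f(1,0),f(0,1),f(1,1))
replace slot 3: 2·(5+(-5)) − 5 = -5 → (5,-5,-5)
replace slot 1: 2·((-5)+(-5)) − 5 = -25 → (-25,-5,-5)

-25,-5,-5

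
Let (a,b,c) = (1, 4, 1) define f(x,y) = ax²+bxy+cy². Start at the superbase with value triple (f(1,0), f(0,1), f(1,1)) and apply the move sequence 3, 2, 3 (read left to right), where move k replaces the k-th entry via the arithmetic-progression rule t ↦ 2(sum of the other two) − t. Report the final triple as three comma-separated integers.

start (1,1,6) = (f(1,0),f(0,1),f(1,1))
replace slot 3: 2·(1+1) − 6 = -2 → (1,1,-2)
replace slot 2: 2·(1+(-2)) − 1 = -3 → (1,-3,-2)
replace slot 3: 2·(1+(-3)) − (-2) = -2 → (1,-3,-2)

1,-3,-2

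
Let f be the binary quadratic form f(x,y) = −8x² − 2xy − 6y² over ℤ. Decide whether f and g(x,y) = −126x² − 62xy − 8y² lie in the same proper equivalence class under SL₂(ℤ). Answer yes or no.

D₁ = -188, D₂ = -188
f is negative-definite; reduce −f:
−f: flip: (8,2,6)→(6,-2,8)
−f: reduced (well bottom): (6,-2,8) with a≤c, −a<b≤a
flip sign back: reduced form of f is (-6,2,-8)
g is negative-definite; reduce −g:
−g: flip: (126,62,8)→(8,-62,126)
−g: translate: b→2 (≡-62 mod 16), so (8,-62,126)→(8,2,6)
−g: flip: (8,2,6)→(6,-2,8)
−g: reduced (well bottom): (6,-2,8) with a≤c, −a<b≤a
flip sign back: reduced form of g is (-6,2,-8)
reduced forms (-6, 2, -8) vs (-6, 2, -8) ⇒ equivalent

yes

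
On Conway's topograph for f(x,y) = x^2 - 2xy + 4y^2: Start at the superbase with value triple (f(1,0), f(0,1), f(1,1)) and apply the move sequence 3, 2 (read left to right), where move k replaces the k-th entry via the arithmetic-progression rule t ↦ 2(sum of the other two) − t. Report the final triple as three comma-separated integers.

start (1,4,3) = (f(1,0),f(0,1),f(1,1))
replace slot 3: 2·(1+4) − 3 = 7 → (1,4,7)
replace slot 2: 2·(1+7) − 4 = 12 → (1,12,7)

1,12,7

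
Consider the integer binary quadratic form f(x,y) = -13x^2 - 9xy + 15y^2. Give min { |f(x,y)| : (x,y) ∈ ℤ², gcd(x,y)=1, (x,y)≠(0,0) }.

descent: ρ → (15,9,-13)  [lands on river]
river: ρ → (-13,17,11)
river: ρ → (11,27,-3)
river: ρ → (-3,27,11)
river: ρ → (11,17,-13)
river: ρ → (-13,9,15)
river: ρ → (15,21,-7)
river: ρ → (-7,21,15)
closes: descent 1, river 8
min |a| on river = 3

3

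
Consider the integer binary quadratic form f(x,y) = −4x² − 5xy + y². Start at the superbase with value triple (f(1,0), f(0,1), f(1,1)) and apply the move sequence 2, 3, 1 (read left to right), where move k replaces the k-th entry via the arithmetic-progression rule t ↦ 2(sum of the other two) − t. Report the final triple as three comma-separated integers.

start (-4,1,-8) = (f(1,0),f(0,1),f(1,1))
replace slot 2: 2·((-4)+(-8)) − 1 = -25 → (-4,-25,-8)
replace slot 3: 2·((-4)+(-25)) − (-8) = -50 → (-4,-25,-50)
replace slot 1: 2·((-25)+(-50)) − (-4) = -146 → (-146,-25,-50)

-146,-25,-50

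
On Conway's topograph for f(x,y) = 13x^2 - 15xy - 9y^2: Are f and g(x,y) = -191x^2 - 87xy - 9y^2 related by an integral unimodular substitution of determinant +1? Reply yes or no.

D₁ = 693, D₂ = 693
river cycle of f (length 6): (-9, 15, 13), (13, 11, -11), (-11, 11, 13), (13, 15, -9), (-9, 21, 7), (7, 21, -9)
river cycle of g (length 6): (-9, 15, 13), (13, 11, -11), (-11, 11, 13), (13, 15, -9), (-9, 21, 7), (7, 21, -9)
cycles coincide ⇒ equivalent

yes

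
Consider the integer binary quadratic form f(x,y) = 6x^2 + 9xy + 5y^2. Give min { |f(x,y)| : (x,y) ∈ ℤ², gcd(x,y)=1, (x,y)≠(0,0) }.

translate: b→-3 (≡9 mod 12), so (6,9,5)→(6,-3,2)
flip: (6,-3,2)→(2,3,6)
translate: b→-1 (≡3 mod 4), so (2,3,6)→(2,-1,5)
reduced (well bottom): (2,-1,5) with a≤c, −a<b≤a
well minimum = a = 2

2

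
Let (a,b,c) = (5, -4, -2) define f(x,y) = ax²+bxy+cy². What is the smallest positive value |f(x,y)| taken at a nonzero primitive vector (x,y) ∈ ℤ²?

descent: ρ → (-2,4,5)  [lands on river]
river: ρ → (5,6,-1)
river: ρ → (-1,6,5)
river: ρ → (5,4,-2)
closes: descent 1, river 4
min |a| on river = 1

1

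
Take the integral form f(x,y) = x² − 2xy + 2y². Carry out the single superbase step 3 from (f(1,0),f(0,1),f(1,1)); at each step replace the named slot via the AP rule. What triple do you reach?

start (1,2,1) = (f(1,0),f(0,1),f(1,1))
replace slot 3: 2·(1+2) − 1 = 5 → (1,2,5)

1,2,5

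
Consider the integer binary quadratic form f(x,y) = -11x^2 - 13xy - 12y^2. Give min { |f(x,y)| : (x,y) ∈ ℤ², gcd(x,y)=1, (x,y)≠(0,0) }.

translate: b→-9 (≡13 mod 22), so (11,13,12)→(11,-9,10)
flip: (11,-9,10)→(10,9,11)
reduced (well bottom): (10,9,11) with a≤c, −a<b≤a
well minimum |f| = |-10| = 10 (negative-definite)

10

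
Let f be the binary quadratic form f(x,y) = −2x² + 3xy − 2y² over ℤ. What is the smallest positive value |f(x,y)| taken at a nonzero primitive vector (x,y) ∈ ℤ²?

translate: b→1 (≡-3 mod 4), so (2,-3,2)→(2,1,1)
flip: (2,1,1)→(1,-1,2)
translate: b→1 (≡-1 mod 2), so (1,-1,2)→(1,1,2)
reduced (well bottom): (1,1,2) with a≤c, −a<b≤a
well minimum |f| = |-1| = 1 (negative-definite)

1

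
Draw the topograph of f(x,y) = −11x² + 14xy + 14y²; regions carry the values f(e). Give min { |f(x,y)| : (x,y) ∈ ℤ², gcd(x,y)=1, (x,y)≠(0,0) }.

river: ρ → (14,14,-11)
river: ρ → (-11,8,17)
river: ρ → (17,26,-2)
river: ρ → (-2,26,17)
river: ρ → (17,8,-11)
river: ρ → (-11,14,14)
closes: descent 0, river 6
min |a| on river = 2

2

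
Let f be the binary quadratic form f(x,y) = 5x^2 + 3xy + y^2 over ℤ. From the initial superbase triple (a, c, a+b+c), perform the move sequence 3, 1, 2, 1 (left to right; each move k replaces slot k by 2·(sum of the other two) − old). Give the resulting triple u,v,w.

start (5,1,9) = (f(1,0),f(0,1),f(1,1))
replace slot 3: 2·(5+1) − 9 = 3 → (5,1,3)
replace slot 1: 2·(1+3) − 5 = 3 → (3,1,3)
replace slot 2: 2·(3+3) − 1 = 11 → (3,11,3)
replace slot 1: 2·(11+3) − 3 = 25 → (25,11,3)

25,11,3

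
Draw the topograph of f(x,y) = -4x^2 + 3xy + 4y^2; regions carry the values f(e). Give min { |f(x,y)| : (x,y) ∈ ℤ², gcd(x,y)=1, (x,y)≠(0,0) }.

river: ρ → (4,5,-3)
river: ρ → (-3,7,2)
river: ρ → (2,5,-6)
river: ρ → (-6,7,1)
river: ρ → (1,7,-6)
river: ρ → (-6,5,2)
river: ρ → (2,7,-3)
river: ρ → (-3,5,4)
river: ρ → (4,3,-4)
river: ρ → (-4,5,3)
river: ρ → (3,7,-2)
river: ρ → (-2,5,6)
river: ρ → (6,7,-1)
river: ρ → (-1,7,6)
river: ρ → (6,5,-2)
river: ρ → (-2,7,3)
river: ρ → (3,5,-4)
river: ρ → (-4,3,4)
closes: descent 0, river 18
min |a| on river = 1

1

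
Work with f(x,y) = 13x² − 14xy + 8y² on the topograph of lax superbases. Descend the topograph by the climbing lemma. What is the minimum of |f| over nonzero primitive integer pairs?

translate: b→12 (≡-14 mod 26), so (13,-14,8)→(13,12,7)
flip: (13,12,7)→(7,-12,13)
translate: b→2 (≡-12 mod 14), so (7,-12,13)→(7,2,8)
reduced (well bottom): (7,2,8) with a≤c, −a<b≤a
well minimum = a = 7

7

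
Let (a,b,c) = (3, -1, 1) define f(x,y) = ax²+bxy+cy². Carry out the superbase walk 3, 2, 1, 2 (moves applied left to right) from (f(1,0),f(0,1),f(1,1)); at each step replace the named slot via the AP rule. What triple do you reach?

start (3,1,3) = (f(1,0),f(0,1),f(1,1))
replace slot 3: 2·(3+1) − 3 = 5 → (3,1,5)
replace slot 2: 2·(3+5) − 1 = 15 → (3,15,5)
replace slot 1: 2·(15+5) − 3 = 37 → (37,15,5)
replace slot 2: 2·(37+5) − 15 = 69 → (37,69,5)

37,69,5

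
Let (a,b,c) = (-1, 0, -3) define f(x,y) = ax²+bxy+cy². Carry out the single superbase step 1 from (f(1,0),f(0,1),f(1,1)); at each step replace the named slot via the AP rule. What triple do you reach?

start (-1,-3,-4) = (f(1,0),f(0,1),f(1,1))
replace slot 1: 2·((-3)+(-4)) − (-1) = -13 → (-13,-3,-4)

-13,-3,-4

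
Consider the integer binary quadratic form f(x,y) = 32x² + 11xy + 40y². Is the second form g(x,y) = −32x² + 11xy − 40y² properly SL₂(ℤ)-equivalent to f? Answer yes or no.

D₁ = -4999, D₂ = -4999
f: reduced (well bottom): (32,11,40) with a≤c, −a<b≤a
g is negative-definite; reduce −g:
−g: reduced (well bottom): (32,-11,40) with a≤c, −a<b≤a
flip sign back: reduced form of g is (-32,11,-40)
reduced forms (32, 11, 40) vs (-32, 11, -40) ⇒ inequivalent

no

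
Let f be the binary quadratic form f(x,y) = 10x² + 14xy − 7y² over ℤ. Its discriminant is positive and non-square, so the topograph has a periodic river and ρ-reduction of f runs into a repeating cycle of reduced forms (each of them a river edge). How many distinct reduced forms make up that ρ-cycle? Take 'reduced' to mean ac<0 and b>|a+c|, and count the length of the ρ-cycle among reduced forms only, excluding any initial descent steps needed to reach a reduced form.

D = 476, ⌊√D⌋ = 21
river: ρ → (-7,14,10)
river: ρ → (10,6,-11)
river: ρ → (-11,16,5)
river: ρ → (5,14,-14)
river: ρ → (-14,14,5)
river: ρ → (5,16,-11)
river: ρ → (-11,6,10)
river: ρ → (10,14,-7)
ρ-cycle length = 8 (tail of 0 descent steps not counted)

8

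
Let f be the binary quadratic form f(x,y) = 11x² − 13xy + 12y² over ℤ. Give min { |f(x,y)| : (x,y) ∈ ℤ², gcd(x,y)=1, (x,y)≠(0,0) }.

translate: b→9 (≡-13 mod 22), so (11,-13,12)→(11,9,10)
flip: (11,9,10)→(10,-9,11)
reduced (well bottom): (10,-9,11) with a≤c, −a<b≤a
well minimum = a = 10

10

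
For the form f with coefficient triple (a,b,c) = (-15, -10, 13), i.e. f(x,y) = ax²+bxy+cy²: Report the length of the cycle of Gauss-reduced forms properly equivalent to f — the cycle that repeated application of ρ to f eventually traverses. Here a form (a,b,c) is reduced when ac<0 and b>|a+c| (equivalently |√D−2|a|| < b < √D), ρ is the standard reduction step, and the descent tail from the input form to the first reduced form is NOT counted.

D = 880, ⌊√D⌋ = 29
descent: ρ → (13,10,-15)  [lands on river]
river: ρ → (-15,20,8)
river: ρ → (8,28,-3)
river: ρ → (-3,26,17)
river: ρ → (17,8,-12)
river: ρ → (-12,16,13)
ρ-cycle length = 6 (tail of 1 descent step not counted)

6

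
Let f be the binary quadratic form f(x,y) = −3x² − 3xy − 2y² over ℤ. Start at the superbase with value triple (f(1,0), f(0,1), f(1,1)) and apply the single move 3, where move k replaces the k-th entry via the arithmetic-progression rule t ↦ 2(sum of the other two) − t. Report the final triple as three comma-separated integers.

start (-3,-2,-8) = (f(1,0),f(0,1),f(1,1))
replace slot 3: 2·((-3)+(-2)) − (-8) = -2 → (-3,-2,-2)

-3,-2,-2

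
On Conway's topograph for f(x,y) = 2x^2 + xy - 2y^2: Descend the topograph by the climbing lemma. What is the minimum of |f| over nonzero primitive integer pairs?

river: ρ → (-2,3,1)
river: ρ → (1,3,-2)
river: ρ → (-2,1,2)
river: ρ → (2,3,-1)
river: ρ → (-1,3,2)
river: ρ → (2,1,-2)
closes: descent 0, river 6
min |a| on river = 1

1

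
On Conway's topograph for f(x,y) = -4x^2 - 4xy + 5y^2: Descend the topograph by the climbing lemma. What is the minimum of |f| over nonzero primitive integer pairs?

descent: ρ → (5,4,-4)  [lands on river]
river: ρ → (-4,4,5)
river: ρ → (5,6,-3)
river: ρ → (-3,6,5)
closes: descent 1, river 4
min |a| on river = 3

3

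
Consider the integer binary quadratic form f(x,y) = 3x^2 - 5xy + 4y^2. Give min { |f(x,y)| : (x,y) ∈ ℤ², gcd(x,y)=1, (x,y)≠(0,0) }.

translate: b→1 (≡-5 mod 6), so (3,-5,4)→(3,1,2)
flip: (3,1,2)→(2,-1,3)
reduced (well bottom): (2,-1,3) with a≤c, −a<b≤a
well minimum = a = 2

2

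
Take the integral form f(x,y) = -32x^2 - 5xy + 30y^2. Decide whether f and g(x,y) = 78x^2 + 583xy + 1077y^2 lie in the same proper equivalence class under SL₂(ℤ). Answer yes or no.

D₁ = 3865, D₂ = 3865
river cycle of f (length 98): (30, 5, -32), (-32, 59, 3), (3, 61, -12), (-12, 59, 8), (8, 53, -33), (-33, 13, 28), (28, 43, -18), (-18, 29, 42), (42, 55, -5), (-5, 55, 42), … (88 more)
river cycle of g (length 98): (-7, 55, 30), (30, 5, -32), (-32, 59, 3), (3, 61, -12), (-12, 59, 8), (8, 53, -33), (-33, 13, 28), (28, 43, -18), (-18, 29, 42), (42, 55, -5), … (88 more)
cycles coincide ⇒ equivalent

yes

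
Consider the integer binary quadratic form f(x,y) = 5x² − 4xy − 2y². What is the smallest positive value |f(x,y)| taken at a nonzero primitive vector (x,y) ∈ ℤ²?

descent: ρ → (-2,4,5)  [lands on river]
river: ρ → (5,6,-1)
river: ρ → (-1,6,5)
river: ρ → (5,4,-2)
closes: descent 1, river 4
min |a| on river = 1

1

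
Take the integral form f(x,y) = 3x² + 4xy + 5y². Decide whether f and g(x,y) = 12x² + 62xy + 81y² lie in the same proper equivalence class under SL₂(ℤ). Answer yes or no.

D₁ = -44, D₂ = -44
f: translate: b→-2 (≡4 mod 6), so (3,4,5)→(3,-2,4)
f: reduced (well bottom): (3,-2,4) with a≤c, −a<b≤a
g: translate: b→-10 (≡62 mod 24), so (12,62,81)→(12,-10,3)
g: flip: (12,-10,3)→(3,10,12)
g: translate: b→-2 (≡10 mod 6), so (3,10,12)→(3,-2,4)
g: reduced (well bottom): (3,-2,4) with a≤c, −a<b≤a
reduced forms (3, -2, 4) vs (3, -2, 4) ⇒ equivalent

yes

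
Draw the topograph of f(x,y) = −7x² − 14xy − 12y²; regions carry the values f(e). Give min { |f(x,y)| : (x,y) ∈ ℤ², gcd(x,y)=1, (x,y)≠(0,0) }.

translate: b→0 (≡14 mod 14), so (7,14,12)→(7,0,5)
flip: (7,0,5)→(5,0,7)
reduced (well bottom): (5,0,7) with a≤c, −a<b≤a
well minimum |f| = |-5| = 5 (negative-definite)

5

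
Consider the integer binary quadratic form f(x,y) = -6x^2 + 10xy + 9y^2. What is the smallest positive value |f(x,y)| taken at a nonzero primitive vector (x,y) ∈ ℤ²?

river: ρ → (9,8,-7)
river: ρ → (-7,6,10)
river: ρ → (10,14,-3)
river: ρ → (-3,16,5)
river: ρ → (5,14,-6)
river: ρ → (-6,10,9)
closes: descent 0, river 6
min |a| on river = 3

3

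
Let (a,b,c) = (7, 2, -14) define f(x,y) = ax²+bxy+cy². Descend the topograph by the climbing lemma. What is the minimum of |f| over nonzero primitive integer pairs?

descent: ρ → (-14,-2,7)
descent: ρ → (7,16,-5)  [lands on river]
river: ρ → (-5,14,10)
river: ρ → (10,6,-9)
river: ρ → (-9,12,7)
closes: descent 2, river 4
min |a| on river = 5

5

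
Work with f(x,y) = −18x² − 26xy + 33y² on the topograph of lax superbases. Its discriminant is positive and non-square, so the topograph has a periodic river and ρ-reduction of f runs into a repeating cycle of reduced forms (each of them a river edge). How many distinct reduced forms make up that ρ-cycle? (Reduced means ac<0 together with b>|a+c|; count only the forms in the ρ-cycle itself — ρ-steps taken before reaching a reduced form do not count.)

D = 3052, ⌊√D⌋ = 55
descent: ρ → (33,26,-18)  [lands on river]
river: ρ → (-18,46,13)
river: ρ → (13,32,-39)
river: ρ → (-39,46,6)
river: ρ → (6,50,-23)
river: ρ → (-23,42,14)
river: ρ → (14,42,-23)
river: ρ → (-23,50,6)
river: ρ → (6,46,-39)
river: ρ → (-39,32,13)
river: ρ → (13,46,-18)
river: ρ → (-18,26,33)
river: ρ → (33,40,-11)
river: ρ → (-11,48,17)
river: ρ → (17,54,-2)
river: ρ → (-2,54,17)
river: ρ → (17,48,-11)
river: ρ → (-11,40,33)
ρ-cycle length = 18 (tail of 1 descent step not counted)

18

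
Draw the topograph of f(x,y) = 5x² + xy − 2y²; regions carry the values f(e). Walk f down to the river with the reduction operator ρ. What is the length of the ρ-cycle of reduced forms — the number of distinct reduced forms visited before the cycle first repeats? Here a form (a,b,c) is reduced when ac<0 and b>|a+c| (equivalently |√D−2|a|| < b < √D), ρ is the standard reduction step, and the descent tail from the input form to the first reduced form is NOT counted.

D = 41, ⌊√D⌋ = 6
descent: ρ → (-2,3,4)  [lands on river]
river: ρ → (4,5,-1)
river: ρ → (-1,5,4)
river: ρ → (4,3,-2)
river: ρ → (-2,5,2)
river: ρ → (2,3,-4)
river: ρ → (-4,5,1)
river: ρ → (1,5,-4)
river: ρ → (-4,3,2)
river: ρ → (2,5,-2)
ρ-cycle length = 10 (tail of 1 descent step not counted)

10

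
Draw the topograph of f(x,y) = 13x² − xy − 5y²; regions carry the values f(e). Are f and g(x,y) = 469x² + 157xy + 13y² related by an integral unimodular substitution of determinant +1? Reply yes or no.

D₁ = 261, D₂ = 261
river cycle of f (length 8): (-5, 11, 7), (7, 3, -9), (-9, 15, 1), (1, 15, -9), (-9, 3, 7), (7, 11, -5), (-5, 9, 9), (9, 9, -5)
river cycle of g (length 8): (-5, 11, 7), (7, 3, -9), (-9, 15, 1), (1, 15, -9), (-9, 3, 7), (7, 11, -5), (-5, 9, 9), (9, 9, -5)
cycles coincide ⇒ equivalent

yes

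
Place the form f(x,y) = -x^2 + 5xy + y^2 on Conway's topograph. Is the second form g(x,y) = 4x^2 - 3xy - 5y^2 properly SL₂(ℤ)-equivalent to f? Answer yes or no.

D₁ = 29, D₂ = 89
discriminants differ ⇒ not SL₂(ℤ)-equivalent

no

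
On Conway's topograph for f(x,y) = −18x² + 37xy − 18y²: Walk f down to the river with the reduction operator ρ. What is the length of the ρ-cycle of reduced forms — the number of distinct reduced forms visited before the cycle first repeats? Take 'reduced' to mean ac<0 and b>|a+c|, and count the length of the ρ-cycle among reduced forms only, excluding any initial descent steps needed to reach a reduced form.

D = 73, ⌊√D⌋ = 8
descent: ρ → (-18,-1,1)
descent: ρ → (1,7,-6)  [lands on river]
river: ρ → (-6,5,2)
river: ρ → (2,7,-3)
river: ρ → (-3,5,4)
river: ρ → (4,3,-4)
river: ρ → (-4,5,3)
river: ρ → (3,7,-2)
river: ρ → (-2,5,6)
river: ρ → (6,7,-1)
river: ρ → (-1,7,6)
river: ρ → (6,5,-2)
river: ρ → (-2,7,3)
river: ρ → (3,5,-4)
river: ρ → (-4,3,4)
river: ρ → (4,5,-3)
river: ρ → (-3,7,2)
river: ρ → (2,5,-6)
river: ρ → (-6,7,1)
ρ-cycle length = 18 (tail of 2 descent steps not counted)

18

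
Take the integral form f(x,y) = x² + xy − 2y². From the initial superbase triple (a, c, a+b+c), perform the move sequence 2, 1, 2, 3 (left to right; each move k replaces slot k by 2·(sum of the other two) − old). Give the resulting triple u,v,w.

start (1,-2,0) = (f(1,0),f(0,1),f(1,1))
replace slot 2: 2·(1+0) − (-2) = 4 → (1,4,0)
replace slot 1: 2·(4+0) − 1 = 7 → (7,4,0)
replace slot 2: 2·(7+0) − 4 = 10 → (7,10,0)
replace slot 3: 2·(7+10) − 0 = 34 → (7,10,34)

7,10,34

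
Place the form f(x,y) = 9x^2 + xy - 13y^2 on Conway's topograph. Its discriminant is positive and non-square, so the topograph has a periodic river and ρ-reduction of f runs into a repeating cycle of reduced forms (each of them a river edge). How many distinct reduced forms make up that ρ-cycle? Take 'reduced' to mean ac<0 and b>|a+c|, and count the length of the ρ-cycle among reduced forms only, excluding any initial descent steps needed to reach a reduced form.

D = 469, ⌊√D⌋ = 21
descent: ρ → (-13,-1,9)
descent: ρ → (9,19,-3)  [lands on river]
river: ρ → (-3,17,15)
river: ρ → (15,13,-5)
river: ρ → (-5,17,9)
ρ-cycle length = 4 (tail of 2 descent steps not counted)

4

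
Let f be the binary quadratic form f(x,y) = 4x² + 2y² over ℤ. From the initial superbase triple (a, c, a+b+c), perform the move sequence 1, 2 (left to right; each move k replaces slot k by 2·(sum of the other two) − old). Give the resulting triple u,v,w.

start (4,2,6) = (f(1,0),f(0,1),f(1,1))
replace slot 1: 2·(2+6) − 4 = 12 → (12,2,6)
replace slot 2: 2·(12+6) − 2 = 34 → (12,34,6)

12,34,6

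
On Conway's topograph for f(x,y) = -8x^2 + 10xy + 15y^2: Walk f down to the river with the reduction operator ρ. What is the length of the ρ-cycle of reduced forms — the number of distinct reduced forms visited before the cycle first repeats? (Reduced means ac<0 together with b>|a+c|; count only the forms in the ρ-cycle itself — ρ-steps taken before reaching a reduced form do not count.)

D = 580, ⌊√D⌋ = 24
river: ρ → (15,20,-3)
river: ρ → (-3,22,8)
river: ρ → (8,10,-15)
river: ρ → (-15,20,3)
river: ρ → (3,22,-8)
river: ρ → (-8,10,15)
ρ-cycle length = 6 (tail of 0 descent steps not counted)

6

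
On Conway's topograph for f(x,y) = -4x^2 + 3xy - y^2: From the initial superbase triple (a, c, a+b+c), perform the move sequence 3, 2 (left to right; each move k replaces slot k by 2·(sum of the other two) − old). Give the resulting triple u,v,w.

start (-4,-1,-2) = (f(1,0),f(0,1),f(1,1))
replace slot 3: 2·((-4)+(-1)) − (-2) = -8 → (-4,-1,-8)
replace slot 2: 2·((-4)+(-8)) − (-1) = -23 → (-4,-23,-8)

-4,-23,-8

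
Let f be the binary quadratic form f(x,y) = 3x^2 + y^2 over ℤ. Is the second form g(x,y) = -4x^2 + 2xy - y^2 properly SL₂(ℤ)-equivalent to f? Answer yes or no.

D₁ = -12, D₂ = -12
f: flip: (3,0,1)→(1,0,3)
f: reduced (well bottom): (1,0,3) with a≤c, −a<b≤a
g is negative-definite; reduce −g:
−g: flip: (4,-2,1)→(1,2,4)
−g: translate: b→0 (≡2 mod 2), so (1,2,4)→(1,0,3)
−g: reduced (well bottom): (1,0,3) with a≤c, −a<b≤a
flip sign back: reduced form of g is (-1,0,-3)
reduced forms (1, 0, 3) vs (-1, 0, -3) ⇒ inequivalent

no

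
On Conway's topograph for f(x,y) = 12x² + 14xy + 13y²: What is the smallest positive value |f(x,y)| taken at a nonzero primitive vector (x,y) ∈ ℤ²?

translate: b→-10 (≡14 mod 24), so (12,14,13)→(12,-10,11)
flip: (12,-10,11)→(11,10,12)
reduced (well bottom): (11,10,12) with a≤c, −a<b≤a
well minimum = a = 11

11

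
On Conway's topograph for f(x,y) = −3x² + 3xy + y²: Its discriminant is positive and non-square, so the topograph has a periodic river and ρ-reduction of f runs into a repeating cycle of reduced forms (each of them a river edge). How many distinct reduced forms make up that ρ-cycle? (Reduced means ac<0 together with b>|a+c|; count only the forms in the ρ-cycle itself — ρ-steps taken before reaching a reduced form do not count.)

D = 21, ⌊√D⌋ = 4
river: ρ → (1,3,-3)
river: ρ → (-3,3,1)
ρ-cycle length = 2 (tail of 0 descent steps not counted)

2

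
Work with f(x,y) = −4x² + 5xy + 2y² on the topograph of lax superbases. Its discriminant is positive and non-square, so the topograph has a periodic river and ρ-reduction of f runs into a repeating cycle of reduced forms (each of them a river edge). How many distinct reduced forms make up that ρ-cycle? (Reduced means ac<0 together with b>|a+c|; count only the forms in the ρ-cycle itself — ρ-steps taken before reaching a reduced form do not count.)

D = 57, ⌊√D⌋ = 7
river: ρ → (2,7,-1)
river: ρ → (-1,7,2)
river: ρ → (2,5,-4)
river: ρ → (-4,3,3)
river: ρ → (3,3,-4)
river: ρ → (-4,5,2)
ρ-cycle length = 6 (tail of 0 descent steps not counted)

6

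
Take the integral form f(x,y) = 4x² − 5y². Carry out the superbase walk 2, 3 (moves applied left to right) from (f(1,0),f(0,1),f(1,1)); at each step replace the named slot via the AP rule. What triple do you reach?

start (4,-5,-1) = (f(1,0),f(0,1),f(1,1))
replace slot 2: 2·(4+(-1)) − (-5) = 11 → (4,11,-1)
replace slot 3: 2·(4+11) − (-1) = 31 → (4,11,31)

4,11,31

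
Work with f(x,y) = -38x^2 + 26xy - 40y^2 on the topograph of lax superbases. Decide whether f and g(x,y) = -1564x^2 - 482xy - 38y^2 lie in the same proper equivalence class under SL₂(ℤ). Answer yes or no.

D₁ = -5404, D₂ = -5404
f is negative-definite; reduce −f:
−f: reduced (well bottom): (38,-26,40) with a≤c, −a<b≤a
flip sign back: reduced form of f is (-38,26,-40)
g is negative-definite; reduce −g:
−g: flip: (1564,482,38)→(38,-482,1564)
−g: translate: b→-26 (≡-482 mod 76), so (38,-482,1564)→(38,-26,40)
−g: reduced (well bottom): (38,-26,40) with a≤c, −a<b≤a
flip sign back: reduced form of g is (-38,26,-40)
reduced forms (-38, 26, -40) vs (-38, 26, -40) ⇒ equivalent

yes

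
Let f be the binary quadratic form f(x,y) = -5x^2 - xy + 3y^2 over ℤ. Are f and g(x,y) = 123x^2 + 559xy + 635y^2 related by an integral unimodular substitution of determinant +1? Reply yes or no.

D₁ = 61, D₂ = 61
river cycle of f (length 6): (3, 7, -1), (-1, 7, 3), (3, 5, -3), (-3, 7, 1), (1, 7, -3), (-3, 5, 3)
river cycle of g (length 6): (-1, 7, 3), (3, 5, -3), (-3, 7, 1), (1, 7, -3), (-3, 5, 3), (3, 7, -1)
cycles coincide ⇒ equivalent

yes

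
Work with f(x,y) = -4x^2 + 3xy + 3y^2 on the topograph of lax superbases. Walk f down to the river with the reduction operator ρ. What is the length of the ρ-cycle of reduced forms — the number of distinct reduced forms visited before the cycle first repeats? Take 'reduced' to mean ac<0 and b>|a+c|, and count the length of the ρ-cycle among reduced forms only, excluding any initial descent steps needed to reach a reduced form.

D = 57, ⌊√D⌋ = 7
river: ρ → (3,3,-4)
river: ρ → (-4,5,2)
river: ρ → (2,7,-1)
river: ρ → (-1,7,2)
river: ρ → (2,5,-4)
river: ρ → (-4,3,3)
ρ-cycle length = 6 (tail of 0 descent steps not counted)

6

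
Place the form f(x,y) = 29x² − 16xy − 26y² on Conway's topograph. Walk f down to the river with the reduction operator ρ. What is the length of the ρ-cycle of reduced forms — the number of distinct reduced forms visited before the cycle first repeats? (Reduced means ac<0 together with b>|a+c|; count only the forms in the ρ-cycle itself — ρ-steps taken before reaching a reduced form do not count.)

D = 3272, ⌊√D⌋ = 57
descent: ρ → (-26,16,29)  [lands on river]
river: ρ → (29,42,-13)
river: ρ → (-13,36,38)
river: ρ → (38,40,-11)
river: ρ → (-11,48,22)
river: ρ → (22,40,-19)
river: ρ → (-19,36,26)
river: ρ → (26,16,-29)
river: ρ → (-29,42,13)
river: ρ → (13,36,-38)
river: ρ → (-38,40,11)
river: ρ → (11,48,-22)
river: ρ → (-22,40,19)
river: ρ → (19,36,-26)
ρ-cycle length = 14 (tail of 1 descent step not counted)

14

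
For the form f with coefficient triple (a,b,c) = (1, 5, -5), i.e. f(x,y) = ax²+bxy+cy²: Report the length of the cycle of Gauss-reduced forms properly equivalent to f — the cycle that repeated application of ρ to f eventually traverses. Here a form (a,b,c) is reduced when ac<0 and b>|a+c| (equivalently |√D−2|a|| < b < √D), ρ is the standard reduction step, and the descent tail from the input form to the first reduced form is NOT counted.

D = 45, ⌊√D⌋ = 6
river: ρ → (-5,5,1)
river: ρ → (1,5,-5)
ρ-cycle length = 2 (tail of 0 descent steps not counted)

2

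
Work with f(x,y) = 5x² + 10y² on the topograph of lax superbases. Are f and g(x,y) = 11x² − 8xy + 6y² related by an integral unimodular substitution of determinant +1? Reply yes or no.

D₁ = -200, D₂ = -200
f: reduced (well bottom): (5,0,10) with a≤c, −a<b≤a
g: flip: (11,-8,6)→(6,8,11)
g: translate: b→-4 (≡8 mod 12), so (6,8,11)→(6,-4,9)
g: reduced (well bottom): (6,-4,9) with a≤c, −a<b≤a
reduced forms (5, 0, 10) vs (6, -4, 9) ⇒ inequivalent

no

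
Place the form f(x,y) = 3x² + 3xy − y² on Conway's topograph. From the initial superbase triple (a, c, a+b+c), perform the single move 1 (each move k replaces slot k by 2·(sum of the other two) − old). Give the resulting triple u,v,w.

start (3,-1,5) = (f(1,0),f(0,1),f(1,1))
replace slot 1: 2·((-1)+5) − 3 = 5 → (5,-1,5)

5,-1,5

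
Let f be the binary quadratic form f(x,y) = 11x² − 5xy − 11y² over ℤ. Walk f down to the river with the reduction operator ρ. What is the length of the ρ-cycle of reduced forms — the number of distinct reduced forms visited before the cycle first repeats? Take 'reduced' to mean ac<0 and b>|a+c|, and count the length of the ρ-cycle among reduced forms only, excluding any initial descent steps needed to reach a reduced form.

D = 509, ⌊√D⌋ = 22
descent: ρ → (-11,5,11)  [lands on river]
river: ρ → (11,17,-5)
river: ρ → (-5,13,17)
river: ρ → (17,21,-1)
river: ρ → (-1,21,17)
river: ρ → (17,13,-5)
river: ρ → (-5,17,11)
river: ρ → (11,5,-11)
river: ρ → (-11,17,5)
river: ρ → (5,13,-17)
river: ρ → (-17,21,1)
river: ρ → (1,21,-17)
river: ρ → (-17,13,5)
river: ρ → (5,17,-11)
ρ-cycle length = 14 (tail of 1 descent step not counted)

14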